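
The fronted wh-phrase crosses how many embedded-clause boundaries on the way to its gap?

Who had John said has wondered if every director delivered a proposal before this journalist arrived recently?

1

"who" is extracted from the subject of "wondered".
Boundaries crossed, outermost first: [Ø] — 1 in total.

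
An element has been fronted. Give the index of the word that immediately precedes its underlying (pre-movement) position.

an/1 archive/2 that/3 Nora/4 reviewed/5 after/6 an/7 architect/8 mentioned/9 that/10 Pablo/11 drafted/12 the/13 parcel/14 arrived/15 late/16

5

The displaced element is "an archive" (word 2).
It functions as the direct object of "reviewed", so the gap sits immediately after word 5 ("reviewed").
Base order: Nora reviewed an archive after an architect mentioned that Pablo drafted the parcel.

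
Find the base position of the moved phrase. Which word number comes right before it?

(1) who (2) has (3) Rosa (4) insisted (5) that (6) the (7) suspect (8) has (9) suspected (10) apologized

9

The displaced element is "who" (word 1).
It is linked across 2 clause boundaries (that → Ø).
It functions as the subject of "apologized", so the gap sits immediately after word 9 ("suspected").
Base order: Rosa has insisted that the suspect has suspected that who apologized.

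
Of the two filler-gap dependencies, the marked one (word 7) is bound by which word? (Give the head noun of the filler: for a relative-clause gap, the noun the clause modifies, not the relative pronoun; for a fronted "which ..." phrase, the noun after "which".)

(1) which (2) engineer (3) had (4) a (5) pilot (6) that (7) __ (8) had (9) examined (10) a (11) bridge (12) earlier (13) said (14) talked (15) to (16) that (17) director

The marked gap is inside the relative clause, the subject of "examined".
Its filler is the head noun "pilot" (via "that"), at word 5.
(The other dependency links word 2 to a gap after word 13.)

5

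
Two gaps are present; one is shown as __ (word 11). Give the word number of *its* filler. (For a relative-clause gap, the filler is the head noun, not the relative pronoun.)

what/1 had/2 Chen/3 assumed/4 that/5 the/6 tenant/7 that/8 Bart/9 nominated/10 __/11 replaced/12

The marked gap is inside the relative clause, the direct object of "nominated".
Its filler is the head noun "tenant" (via "that"), at word 7.
(The other dependency links word 1 to a gap after word 12.)

7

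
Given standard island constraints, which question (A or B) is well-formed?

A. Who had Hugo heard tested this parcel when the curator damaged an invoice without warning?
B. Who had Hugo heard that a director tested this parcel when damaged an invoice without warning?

A

In B, the wh-phrase is extracted from inside an adjunct island (introduced by "when"), which blocks movement.
In A, the extraction path crosses only that-complement boundaries, which are transparent.
So A is grammatical.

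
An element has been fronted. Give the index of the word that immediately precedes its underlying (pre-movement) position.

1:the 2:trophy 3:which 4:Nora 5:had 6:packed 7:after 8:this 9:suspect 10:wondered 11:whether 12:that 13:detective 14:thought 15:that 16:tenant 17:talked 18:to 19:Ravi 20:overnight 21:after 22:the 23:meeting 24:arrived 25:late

The displaced element is "the trophy" (word 2).
It functions as the direct object of "packed", so the gap sits immediately after word 6 ("packed").
Base order: Nora had packed the trophy after this suspect wondered whether that detective thought that tenant talked to Ravi overnight after the meeting.

6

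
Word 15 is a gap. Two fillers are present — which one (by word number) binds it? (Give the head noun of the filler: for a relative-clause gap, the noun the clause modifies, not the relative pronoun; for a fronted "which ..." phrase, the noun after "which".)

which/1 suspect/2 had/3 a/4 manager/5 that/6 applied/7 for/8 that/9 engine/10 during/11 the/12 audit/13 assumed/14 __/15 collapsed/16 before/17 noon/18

2

The marked gap is the subject of "collapsed".
Its filler is the fronted wh-phrase "which suspect", at word 2.
(The other dependency links word 5 to a gap after word 6.)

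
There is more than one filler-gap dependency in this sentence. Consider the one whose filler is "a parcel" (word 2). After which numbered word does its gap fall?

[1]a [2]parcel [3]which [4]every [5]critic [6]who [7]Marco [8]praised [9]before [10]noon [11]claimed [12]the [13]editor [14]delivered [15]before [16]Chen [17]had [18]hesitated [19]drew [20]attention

The displaced element is "a parcel" (word 2).
It is linked across 1 clause boundary (Ø).
It functions as the direct object of "delivered", so the gap sits immediately after word 14 ("delivered").
Base order: Every critic who Marco praised before noon claimed the editor delivered a parcel before Chen had hesitated.

14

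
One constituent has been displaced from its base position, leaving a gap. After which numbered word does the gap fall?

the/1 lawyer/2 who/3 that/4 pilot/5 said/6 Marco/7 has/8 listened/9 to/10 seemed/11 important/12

10

The displaced element is "the lawyer" (word 2).
It is linked across 1 clause boundary (Ø).
It functions as the object of the preposition "to" of "listened", so the gap sits immediately after word 10 ("to").
Base order: That pilot said Marco has listened to the lawyer.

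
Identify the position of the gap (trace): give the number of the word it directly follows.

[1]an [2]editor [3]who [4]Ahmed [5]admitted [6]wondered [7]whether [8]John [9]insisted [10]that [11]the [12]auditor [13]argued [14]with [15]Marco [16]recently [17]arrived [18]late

5

The displaced element is "an editor" (word 2).
It is linked across 1 clause boundary (Ø).
It functions as the subject of "wondered", so the gap sits immediately after word 5 ("admitted").
Base order: Ahmed admitted an editor wondered whether John insisted that the auditor argued with Marco recently.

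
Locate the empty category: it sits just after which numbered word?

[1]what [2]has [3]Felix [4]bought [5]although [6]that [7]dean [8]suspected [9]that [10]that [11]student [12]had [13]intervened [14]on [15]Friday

The displaced element is "what" (word 1).
It functions as the direct object of "bought", so the gap sits immediately after word 4 ("bought").
Base order: Felix has bought what although that dean suspected that that student had intervened on Friday.

4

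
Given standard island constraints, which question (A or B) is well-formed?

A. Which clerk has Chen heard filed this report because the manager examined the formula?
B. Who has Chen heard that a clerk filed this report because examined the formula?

A

In B, the wh-phrase is extracted from inside an adjunct island (introduced by "because"), which blocks movement.
In A, the extraction path crosses only that-complement boundaries, which are transparent.
So A is grammatical.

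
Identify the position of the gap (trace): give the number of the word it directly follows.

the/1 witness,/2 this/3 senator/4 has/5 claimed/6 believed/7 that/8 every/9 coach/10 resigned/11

6

The displaced element is "the witness" (word 2).
It is linked across 1 clause boundary (Ø).
It functions as the subject of "believed", so the gap sits immediately after word 6 ("claimed").
Base order: This senator has claimed that the witness believed that every coach resigned.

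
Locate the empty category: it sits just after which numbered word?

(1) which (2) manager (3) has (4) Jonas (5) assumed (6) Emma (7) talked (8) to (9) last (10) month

8

The displaced element is "which manager" (word 2).
It is linked across 1 clause boundary (Ø).
It functions as the object of the preposition "to" of "talked", so the gap sits immediately after word 8 ("to").
Base order: Jonas has assumed Emma talked to which manager last month.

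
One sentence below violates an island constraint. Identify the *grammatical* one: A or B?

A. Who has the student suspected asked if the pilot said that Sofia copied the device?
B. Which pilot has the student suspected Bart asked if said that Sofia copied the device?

A

In B, the wh-phrase is extracted from inside a wh-island (introduced by "if"), which blocks movement.
In A, the extraction path crosses only that-complement boundaries, which are transparent.
So A is grammatical.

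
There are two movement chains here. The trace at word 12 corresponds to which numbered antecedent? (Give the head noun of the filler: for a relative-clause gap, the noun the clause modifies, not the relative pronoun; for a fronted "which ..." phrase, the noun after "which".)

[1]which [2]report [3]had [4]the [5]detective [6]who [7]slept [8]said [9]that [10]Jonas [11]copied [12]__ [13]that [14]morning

2

The marked gap is the direct object of "copied".
Its filler is the fronted wh-phrase "which report", at word 2.
(The other dependency links word 5 to a gap after word 6.)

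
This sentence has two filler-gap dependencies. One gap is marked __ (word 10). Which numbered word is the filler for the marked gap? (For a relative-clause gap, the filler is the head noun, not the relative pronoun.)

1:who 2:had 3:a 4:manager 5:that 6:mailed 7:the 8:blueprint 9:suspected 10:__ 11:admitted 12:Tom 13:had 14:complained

The marked gap is the subject of "admitted".
Its filler is the fronted wh-phrase "who", at word 1.
(The other dependency links word 4 to a gap after word 5.)

1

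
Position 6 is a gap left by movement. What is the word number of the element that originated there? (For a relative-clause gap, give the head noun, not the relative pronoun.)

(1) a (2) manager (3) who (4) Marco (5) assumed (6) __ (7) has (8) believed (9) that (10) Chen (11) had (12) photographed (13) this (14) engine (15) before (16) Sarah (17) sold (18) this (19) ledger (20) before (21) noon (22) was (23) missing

The gap at 6 is the subject of "believed", inside a relative clause.
The relative pronoun is "who" (word 3); it is bound by the head noun immediately before it.
Its filler is the head noun "manager", at word 2.

2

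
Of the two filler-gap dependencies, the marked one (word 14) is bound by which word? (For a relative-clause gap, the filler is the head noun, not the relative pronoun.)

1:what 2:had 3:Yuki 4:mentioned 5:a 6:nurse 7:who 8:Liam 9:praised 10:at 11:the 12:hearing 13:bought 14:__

The marked gap is the direct object of "bought".
Its filler is the fronted wh-phrase "what", at word 1.
(The other dependency links word 6 to a gap after word 9.)

1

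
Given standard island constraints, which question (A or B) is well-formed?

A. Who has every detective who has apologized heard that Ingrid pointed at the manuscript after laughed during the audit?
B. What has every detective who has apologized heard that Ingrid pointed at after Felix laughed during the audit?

In A, the wh-phrase is extracted from inside an adjunct island (introduced by "after"), which blocks movement.
In B, the extraction path crosses only that-complement boundaries, which are transparent.
So B is grammatical.

B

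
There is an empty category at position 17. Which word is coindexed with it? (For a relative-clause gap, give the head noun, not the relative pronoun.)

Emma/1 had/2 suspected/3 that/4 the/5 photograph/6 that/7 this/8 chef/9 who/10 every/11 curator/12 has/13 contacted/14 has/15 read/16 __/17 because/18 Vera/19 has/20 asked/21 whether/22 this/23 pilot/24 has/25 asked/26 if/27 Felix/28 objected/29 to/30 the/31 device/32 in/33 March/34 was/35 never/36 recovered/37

6

The gap at 17 is the object of "read", inside a relative clause.
The relative pronoun is "that" (word 7); it is bound by the head noun immediately before it.
Its filler is the head noun "photograph", at word 6.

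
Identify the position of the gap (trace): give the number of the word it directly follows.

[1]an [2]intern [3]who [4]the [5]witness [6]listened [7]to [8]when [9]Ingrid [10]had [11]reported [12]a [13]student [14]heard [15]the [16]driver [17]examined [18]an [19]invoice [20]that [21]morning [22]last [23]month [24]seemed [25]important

The displaced element is "an intern" (word 2).
It functions as the object of the preposition "to" of "listened", so the gap sits immediately after word 7 ("to").
Base order: The witness listened to an intern when Ingrid had reported a student heard the driver examined an invoice that morning last month.

7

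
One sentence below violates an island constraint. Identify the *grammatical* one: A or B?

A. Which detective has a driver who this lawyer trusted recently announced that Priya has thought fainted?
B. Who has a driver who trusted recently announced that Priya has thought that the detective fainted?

In B, the wh-phrase is extracted from inside a complex-NP island (relative clause) (introduced by "who"), which blocks movement.
In A, the extraction path crosses only that-complement boundaries, which are transparent.
So A is grammatical.

A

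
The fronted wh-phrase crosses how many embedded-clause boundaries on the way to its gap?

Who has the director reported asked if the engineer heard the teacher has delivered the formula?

1

"who" is extracted from the subject of "asked".
Boundaries crossed, outermost first: [Ø] — 1 in total.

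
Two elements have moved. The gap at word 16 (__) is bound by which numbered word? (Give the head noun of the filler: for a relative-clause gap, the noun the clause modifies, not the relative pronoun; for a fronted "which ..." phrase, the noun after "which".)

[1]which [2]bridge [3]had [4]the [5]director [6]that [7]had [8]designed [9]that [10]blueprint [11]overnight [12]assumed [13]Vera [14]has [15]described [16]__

2

The marked gap is the direct object of "described".
Its filler is the fronted wh-phrase "which bridge", at word 2.
(The other dependency links word 5 to a gap after word 6.)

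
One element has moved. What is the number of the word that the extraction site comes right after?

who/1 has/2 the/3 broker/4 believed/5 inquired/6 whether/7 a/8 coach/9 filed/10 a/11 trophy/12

5

The displaced element is "who" (word 1).
It is linked across 1 clause boundary (Ø).
It functions as the subject of "inquired", so the gap sits immediately after word 5 ("believed").
Base order: The broker has believed that who inquired whether a coach filed a trophy.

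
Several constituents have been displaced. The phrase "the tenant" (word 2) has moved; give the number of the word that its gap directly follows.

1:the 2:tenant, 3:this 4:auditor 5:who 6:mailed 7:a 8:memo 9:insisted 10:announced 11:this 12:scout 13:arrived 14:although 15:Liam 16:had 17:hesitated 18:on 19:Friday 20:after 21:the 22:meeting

The displaced element is "the tenant" (word 2).
It is linked across 1 clause boundary (Ø).
It functions as the subject of "announced", so the gap sits immediately after word 9 ("insisted").
Base order: This auditor who mailed a memo insisted that the tenant announced this scout arrived although Liam had hesitated on Friday after the meeting.

9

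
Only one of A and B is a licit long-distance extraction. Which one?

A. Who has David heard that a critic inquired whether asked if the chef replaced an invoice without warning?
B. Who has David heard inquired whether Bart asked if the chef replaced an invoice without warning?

B

In A, the wh-phrase is extracted from inside a wh-island (introduced by "whether"), which blocks movement.
In B, the extraction path crosses only that-complement boundaries, which are transparent.
So B is grammatical.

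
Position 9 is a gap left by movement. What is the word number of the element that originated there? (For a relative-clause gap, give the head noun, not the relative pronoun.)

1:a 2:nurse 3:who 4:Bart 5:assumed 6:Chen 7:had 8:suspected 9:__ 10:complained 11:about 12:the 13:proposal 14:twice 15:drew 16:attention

The gap at 9 is the subject of "complained", inside a relative clause.
The relative pronoun is "who" (word 3); it is bound by the head noun immediately before it.
Its filler is the head noun "nurse", at word 2.

2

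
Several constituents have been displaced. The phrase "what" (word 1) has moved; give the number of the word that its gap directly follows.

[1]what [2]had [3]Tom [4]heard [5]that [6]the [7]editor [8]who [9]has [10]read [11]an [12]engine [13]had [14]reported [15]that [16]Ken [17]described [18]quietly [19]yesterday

17

The displaced element is "what" (word 1).
It is linked across 2 clause boundaries (that → that).
It functions as the direct object of "described", so the gap sits immediately after word 17 ("described").
Base order: Tom had heard that the editor who has read an engine had reported that Ken described what quietly yesterday.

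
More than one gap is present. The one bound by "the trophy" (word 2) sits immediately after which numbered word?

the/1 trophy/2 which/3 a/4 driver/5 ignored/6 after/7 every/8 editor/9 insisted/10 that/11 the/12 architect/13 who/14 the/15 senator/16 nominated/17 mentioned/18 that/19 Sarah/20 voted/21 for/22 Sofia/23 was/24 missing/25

The displaced element is "the trophy" (word 2).
It functions as the direct object of "ignored", so the gap sits immediately after word 6 ("ignored").
Base order: A driver ignored the trophy after every editor insisted that the architect who the senator nominated mentioned that Sarah voted for Sofia.

6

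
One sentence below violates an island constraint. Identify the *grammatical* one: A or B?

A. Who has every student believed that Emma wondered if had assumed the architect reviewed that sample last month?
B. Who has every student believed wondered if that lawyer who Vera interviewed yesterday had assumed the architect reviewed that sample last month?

In A, the wh-phrase is extracted from inside a wh-island (introduced by "if"), which blocks movement.
In B, the extraction path crosses only that-complement boundaries, which are transparent.
So B is grammatical.

B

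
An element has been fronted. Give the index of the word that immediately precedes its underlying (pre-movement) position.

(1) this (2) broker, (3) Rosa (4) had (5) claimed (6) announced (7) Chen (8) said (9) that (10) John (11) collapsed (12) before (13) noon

The displaced element is "this broker" (word 2).
It is linked across 1 clause boundary (Ø).
It functions as the subject of "announced", so the gap sits immediately after word 5 ("claimed").
Base order: Rosa had claimed this broker announced Chen said that John collapsed before noon.

5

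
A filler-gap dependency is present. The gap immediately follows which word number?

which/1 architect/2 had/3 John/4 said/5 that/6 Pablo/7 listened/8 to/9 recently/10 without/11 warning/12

The displaced element is "which architect" (word 2).
It is linked across 1 clause boundary (that).
It functions as the object of the preposition "to" of "listened", so the gap sits immediately after word 9 ("to").
Base order: John had said that Pablo listened to which architect recently without warning.

9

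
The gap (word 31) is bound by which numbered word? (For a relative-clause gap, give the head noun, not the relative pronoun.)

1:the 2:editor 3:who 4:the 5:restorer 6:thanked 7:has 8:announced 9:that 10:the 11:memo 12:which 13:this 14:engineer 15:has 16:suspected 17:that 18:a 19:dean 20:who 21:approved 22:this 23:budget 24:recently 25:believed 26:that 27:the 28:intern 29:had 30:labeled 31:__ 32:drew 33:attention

The gap at 31 is the object of "labeled", inside a relative clause.
The relative pronoun is "which" (word 12); it is bound by the head noun immediately before it.
Its filler is the head noun "memo", at word 11.

11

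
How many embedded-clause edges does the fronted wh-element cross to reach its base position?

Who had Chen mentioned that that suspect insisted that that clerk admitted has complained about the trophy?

"who" is extracted from the subject of "complained".
Boundaries crossed, outermost first: [that], [that], [Ø] — 3 in total.

3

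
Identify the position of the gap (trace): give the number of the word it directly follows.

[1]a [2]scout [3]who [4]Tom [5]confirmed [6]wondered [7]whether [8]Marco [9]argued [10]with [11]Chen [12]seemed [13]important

5

The displaced element is "a scout" (word 2).
It is linked across 1 clause boundary (Ø).
It functions as the subject of "wondered", so the gap sits immediately after word 5 ("confirmed").
Base order: Tom confirmed that a scout wondered whether Marco argued with Chen.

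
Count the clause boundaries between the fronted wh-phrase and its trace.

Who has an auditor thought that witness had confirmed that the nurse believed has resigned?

3

"who" is extracted from the subject of "resigned".
Boundaries crossed, outermost first: [Ø], [that], [Ø] — 3 in total.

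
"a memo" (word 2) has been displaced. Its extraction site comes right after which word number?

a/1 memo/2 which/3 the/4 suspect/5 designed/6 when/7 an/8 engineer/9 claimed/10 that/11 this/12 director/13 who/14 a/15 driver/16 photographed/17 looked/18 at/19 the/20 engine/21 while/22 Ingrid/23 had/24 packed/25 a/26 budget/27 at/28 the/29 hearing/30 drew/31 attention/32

6

The displaced element is "a memo" (word 2).
It functions as the direct object of "designed", so the gap sits immediately after word 6 ("designed").
Base order: The suspect designed a memo when an engineer claimed that this director who a driver photographed looked at the engine while Ingrid had packed a budget at the hearing.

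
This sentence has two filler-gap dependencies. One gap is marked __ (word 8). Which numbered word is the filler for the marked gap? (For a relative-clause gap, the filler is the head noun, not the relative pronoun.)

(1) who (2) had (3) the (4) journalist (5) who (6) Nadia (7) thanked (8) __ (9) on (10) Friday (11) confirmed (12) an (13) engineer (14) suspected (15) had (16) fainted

4

The marked gap is inside the relative clause, the direct object of "thanked".
Its filler is the head noun "journalist" (via "who"), at word 4.
(The other dependency links word 1 to a gap after word 14.)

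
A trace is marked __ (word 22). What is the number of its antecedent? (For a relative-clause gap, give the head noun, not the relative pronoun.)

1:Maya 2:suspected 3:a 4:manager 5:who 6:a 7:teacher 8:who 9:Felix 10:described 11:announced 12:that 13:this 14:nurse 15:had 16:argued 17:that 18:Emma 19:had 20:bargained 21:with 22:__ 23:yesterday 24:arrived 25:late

4

The gap at 22 is the prepositional object of "bargained", inside a relative clause.
The relative pronoun is "who" (word 5); it is bound by the head noun immediately before it.
Its filler is the head noun "manager", at word 4.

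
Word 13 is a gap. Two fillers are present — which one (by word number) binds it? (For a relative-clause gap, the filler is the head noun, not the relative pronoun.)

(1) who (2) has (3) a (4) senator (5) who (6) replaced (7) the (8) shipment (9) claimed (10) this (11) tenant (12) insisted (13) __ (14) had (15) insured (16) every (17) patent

The marked gap is the subject of "insured".
Its filler is the fronted wh-phrase "who", at word 1.
(The other dependency links word 4 to a gap after word 5.)

1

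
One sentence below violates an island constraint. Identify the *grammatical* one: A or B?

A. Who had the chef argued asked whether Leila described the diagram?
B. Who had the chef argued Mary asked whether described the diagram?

A

In B, the wh-phrase is extracted from inside a wh-island (introduced by "whether"), which blocks movement.
In A, the extraction path crosses only that-complement boundaries, which are transparent.
So A is grammatical.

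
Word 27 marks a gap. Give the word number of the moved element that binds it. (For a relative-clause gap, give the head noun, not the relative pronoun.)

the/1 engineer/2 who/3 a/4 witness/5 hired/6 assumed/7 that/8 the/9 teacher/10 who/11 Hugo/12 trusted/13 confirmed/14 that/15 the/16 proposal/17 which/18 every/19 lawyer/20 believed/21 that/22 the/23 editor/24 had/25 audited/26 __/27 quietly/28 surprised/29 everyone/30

The gap at 27 is the object of "audited", inside a relative clause.
The relative pronoun is "which" (word 18); it is bound by the head noun immediately before it.
Its filler is the head noun "proposal", at word 17.

17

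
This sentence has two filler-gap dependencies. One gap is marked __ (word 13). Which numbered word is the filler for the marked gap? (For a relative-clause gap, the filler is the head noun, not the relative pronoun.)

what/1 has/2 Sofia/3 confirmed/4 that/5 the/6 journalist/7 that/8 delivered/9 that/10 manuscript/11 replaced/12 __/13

1

The marked gap is the direct object of "replaced".
Its filler is the fronted wh-phrase "what", at word 1.
(The other dependency links word 7 to a gap after word 8.)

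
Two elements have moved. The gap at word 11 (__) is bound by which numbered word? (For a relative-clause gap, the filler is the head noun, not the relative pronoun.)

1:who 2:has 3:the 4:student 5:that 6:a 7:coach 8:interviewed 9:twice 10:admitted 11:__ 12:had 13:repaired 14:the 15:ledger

The marked gap is the subject of "repaired".
Its filler is the fronted wh-phrase "who", at word 1.
(The other dependency links word 4 to a gap after word 8.)

1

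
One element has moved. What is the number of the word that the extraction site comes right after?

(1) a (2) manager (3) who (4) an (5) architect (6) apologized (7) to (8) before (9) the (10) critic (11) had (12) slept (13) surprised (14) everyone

7

The displaced element is "a manager" (word 2).
It functions as the object of the preposition "to" of "apologized", so the gap sits immediately after word 7 ("to").
Base order: An architect apologized to a manager before the critic had slept.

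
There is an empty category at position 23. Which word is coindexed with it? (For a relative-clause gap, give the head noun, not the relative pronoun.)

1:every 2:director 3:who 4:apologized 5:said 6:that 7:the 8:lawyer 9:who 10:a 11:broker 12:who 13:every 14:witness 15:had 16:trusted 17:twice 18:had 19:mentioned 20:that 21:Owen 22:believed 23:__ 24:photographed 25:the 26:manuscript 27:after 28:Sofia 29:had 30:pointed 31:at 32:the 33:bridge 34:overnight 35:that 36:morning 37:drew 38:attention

The gap at 23 is the subject of "photographed", inside a relative clause.
The relative pronoun is "who" (word 9); it is bound by the head noun immediately before it.
Its filler is the head noun "lawyer", at word 8.

8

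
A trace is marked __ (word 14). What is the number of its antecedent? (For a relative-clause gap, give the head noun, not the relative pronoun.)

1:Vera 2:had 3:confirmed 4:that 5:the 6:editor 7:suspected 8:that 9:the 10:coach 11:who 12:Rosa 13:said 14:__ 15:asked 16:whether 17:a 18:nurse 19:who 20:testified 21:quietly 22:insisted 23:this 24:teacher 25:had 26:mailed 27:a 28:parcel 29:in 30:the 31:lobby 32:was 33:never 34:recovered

10

The gap at 14 is the subject of "asked", inside a relative clause.
The relative pronoun is "who" (word 11); it is bound by the head noun immediately before it.
Its filler is the head noun "coach", at word 10.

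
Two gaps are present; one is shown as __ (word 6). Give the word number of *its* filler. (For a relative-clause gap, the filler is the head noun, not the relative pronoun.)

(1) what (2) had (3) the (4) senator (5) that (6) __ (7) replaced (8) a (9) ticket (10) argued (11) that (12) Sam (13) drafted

The marked gap is inside the relative clause, the subject of "replaced".
Its filler is the head noun "senator" (via "that"), at word 4.
(The other dependency links word 1 to a gap after word 13.)

4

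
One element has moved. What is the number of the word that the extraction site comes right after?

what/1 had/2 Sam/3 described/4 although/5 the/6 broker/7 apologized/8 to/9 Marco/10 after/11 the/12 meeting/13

The displaced element is "what" (word 1).
It functions as the direct object of "described", so the gap sits immediately after word 4 ("described").
Base order: Sam had described what although the broker apologized to Marco after the meeting.

4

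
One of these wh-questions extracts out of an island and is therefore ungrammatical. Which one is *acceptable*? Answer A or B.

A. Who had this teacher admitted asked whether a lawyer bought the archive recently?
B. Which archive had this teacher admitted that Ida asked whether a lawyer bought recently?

In B, the wh-phrase is extracted from inside a wh-island (introduced by "whether"), which blocks movement.
In A, the extraction path crosses only that-complement boundaries, which are transparent.
So A is grammatical.

A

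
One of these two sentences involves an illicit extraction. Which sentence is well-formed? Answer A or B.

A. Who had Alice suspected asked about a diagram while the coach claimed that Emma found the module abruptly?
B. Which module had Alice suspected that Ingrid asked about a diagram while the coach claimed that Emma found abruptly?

In B, the wh-phrase is extracted from inside an adjunct island (introduced by "while"), which blocks movement.
In A, the extraction path crosses only that-complement boundaries, which are transparent.
So A is grammatical.

A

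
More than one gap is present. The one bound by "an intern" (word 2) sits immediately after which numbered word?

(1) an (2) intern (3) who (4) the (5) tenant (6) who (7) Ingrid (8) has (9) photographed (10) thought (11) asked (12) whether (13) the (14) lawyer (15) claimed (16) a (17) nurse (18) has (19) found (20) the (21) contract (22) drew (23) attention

The displaced element is "an intern" (word 2).
It is linked across 1 clause boundary (Ø).
It functions as the subject of "asked", so the gap sits immediately after word 10 ("thought").
Base order: The tenant who Ingrid has photographed thought that an intern asked whether the lawyer claimed a nurse has found the contract.

10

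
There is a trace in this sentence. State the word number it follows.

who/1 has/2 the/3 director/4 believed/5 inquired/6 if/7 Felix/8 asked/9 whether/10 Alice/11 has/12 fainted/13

The displaced element is "who" (word 1).
It is linked across 1 clause boundary (Ø).
It functions as the subject of "inquired", so the gap sits immediately after word 5 ("believed").
Base order: The director has believed that who inquired if Felix asked whether Alice has fainted.

5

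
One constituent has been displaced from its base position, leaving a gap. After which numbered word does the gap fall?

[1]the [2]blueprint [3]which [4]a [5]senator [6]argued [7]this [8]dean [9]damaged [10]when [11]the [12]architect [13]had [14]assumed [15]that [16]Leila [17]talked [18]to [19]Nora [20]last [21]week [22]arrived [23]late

9

The displaced element is "the blueprint" (word 2).
It is linked across 1 clause boundary (Ø).
It functions as the direct object of "damaged", so the gap sits immediately after word 9 ("damaged").
Base order: A senator argued this dean damaged the blueprint when the architect had assumed that Leila talked to Nora last week.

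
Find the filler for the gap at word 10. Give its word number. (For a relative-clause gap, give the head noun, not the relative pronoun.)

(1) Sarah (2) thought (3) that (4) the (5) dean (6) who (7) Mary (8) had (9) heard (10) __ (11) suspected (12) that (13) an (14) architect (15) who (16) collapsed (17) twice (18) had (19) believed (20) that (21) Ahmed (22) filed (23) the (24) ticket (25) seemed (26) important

5

The gap at 10 is the subject of "suspected", inside a relative clause.
The relative pronoun is "who" (word 6); it is bound by the head noun immediately before it.
Its filler is the head noun "dean", at word 5.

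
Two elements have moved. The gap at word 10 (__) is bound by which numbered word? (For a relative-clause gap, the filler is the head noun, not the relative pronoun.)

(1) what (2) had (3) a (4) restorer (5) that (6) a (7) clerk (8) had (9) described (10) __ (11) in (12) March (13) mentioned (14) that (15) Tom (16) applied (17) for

The marked gap is inside the relative clause, the direct object of "described".
Its filler is the head noun "restorer" (via "that"), at word 4.
(The other dependency links word 1 to a gap after word 17.)

4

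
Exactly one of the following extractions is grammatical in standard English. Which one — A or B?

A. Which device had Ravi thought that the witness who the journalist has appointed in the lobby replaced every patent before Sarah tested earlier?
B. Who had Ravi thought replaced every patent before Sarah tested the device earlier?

B

In A, the wh-phrase is extracted from inside an adjunct island (introduced by "before"), which blocks movement.
In B, the extraction path crosses only that-complement boundaries, which are transparent.
So B is grammatical.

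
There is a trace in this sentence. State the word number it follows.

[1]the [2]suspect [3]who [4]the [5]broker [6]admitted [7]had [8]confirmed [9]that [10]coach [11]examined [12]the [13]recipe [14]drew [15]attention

The displaced element is "the suspect" (word 2).
It is linked across 1 clause boundary (Ø).
It functions as the subject of "confirmed", so the gap sits immediately after word 6 ("admitted").
Base order: The broker admitted that the suspect had confirmed that coach examined the recipe.

6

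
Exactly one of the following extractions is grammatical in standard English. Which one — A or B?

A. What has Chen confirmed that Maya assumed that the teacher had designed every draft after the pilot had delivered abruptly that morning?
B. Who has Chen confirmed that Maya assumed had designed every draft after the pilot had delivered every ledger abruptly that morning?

In A, the wh-phrase is extracted from inside an adjunct island (introduced by "after"), which blocks movement.
In B, the extraction path crosses only that-complement boundaries, which are transparent.
So B is grammatical.

B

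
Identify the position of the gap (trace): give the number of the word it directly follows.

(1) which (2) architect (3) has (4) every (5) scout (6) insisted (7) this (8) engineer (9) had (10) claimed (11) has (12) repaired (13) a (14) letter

10

The displaced element is "which architect" (word 2).
It is linked across 2 clause boundaries (Ø → Ø).
It functions as the subject of "repaired", so the gap sits immediately after word 10 ("claimed").
Base order: Every scout has insisted this engineer had claimed that which architect has repaired a letter.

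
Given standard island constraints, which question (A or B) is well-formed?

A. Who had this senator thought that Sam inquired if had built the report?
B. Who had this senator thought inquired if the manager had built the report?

In A, the wh-phrase is extracted from inside a wh-island (introduced by "if"), which blocks movement.
In B, the extraction path crosses only that-complement boundaries, which are transparent.
So B is grammatical.

B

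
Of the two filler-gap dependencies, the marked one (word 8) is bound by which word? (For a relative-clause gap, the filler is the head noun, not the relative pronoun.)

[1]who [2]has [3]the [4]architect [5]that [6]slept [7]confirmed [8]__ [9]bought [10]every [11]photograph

1

The marked gap is the subject of "bought".
Its filler is the fronted wh-phrase "who", at word 1.
(The other dependency links word 4 to a gap after word 5.)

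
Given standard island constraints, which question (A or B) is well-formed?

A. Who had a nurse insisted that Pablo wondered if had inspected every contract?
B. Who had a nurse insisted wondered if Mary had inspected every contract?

In A, the wh-phrase is extracted from inside a wh-island (introduced by "if"), which blocks movement.
In B, the extraction path crosses only that-complement boundaries, which are transparent.
So B is grammatical.

B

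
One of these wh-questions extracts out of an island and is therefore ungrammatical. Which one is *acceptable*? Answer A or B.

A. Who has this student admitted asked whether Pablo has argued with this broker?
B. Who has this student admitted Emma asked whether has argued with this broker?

In B, the wh-phrase is extracted from inside a wh-island (introduced by "whether"), which blocks movement.
In A, the extraction path crosses only that-complement boundaries, which are transparent.
So A is grammatical.

A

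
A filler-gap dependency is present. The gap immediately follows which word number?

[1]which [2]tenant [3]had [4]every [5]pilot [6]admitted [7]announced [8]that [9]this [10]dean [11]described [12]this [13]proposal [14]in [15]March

The displaced element is "which tenant" (word 2).
It is linked across 1 clause boundary (Ø).
It functions as the subject of "announced", so the gap sits immediately after word 6 ("admitted").
Base order: Every pilot had admitted which tenant announced that this dean described this proposal in March.

6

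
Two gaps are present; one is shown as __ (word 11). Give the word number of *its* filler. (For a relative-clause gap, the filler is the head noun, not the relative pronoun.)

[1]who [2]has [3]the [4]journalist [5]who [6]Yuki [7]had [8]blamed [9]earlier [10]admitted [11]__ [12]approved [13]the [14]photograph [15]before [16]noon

1

The marked gap is the subject of "approved".
Its filler is the fronted wh-phrase "who", at word 1.
(The other dependency links word 4 to a gap after word 8.)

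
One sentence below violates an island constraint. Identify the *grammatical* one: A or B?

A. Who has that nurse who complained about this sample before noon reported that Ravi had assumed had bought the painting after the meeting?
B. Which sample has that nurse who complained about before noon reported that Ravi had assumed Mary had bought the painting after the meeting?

A

In B, the wh-phrase is extracted from inside a complex-NP island (relative clause) (introduced by "who"), which blocks movement.
In A, the extraction path crosses only that-complement boundaries, which are transparent.
So A is grammatical.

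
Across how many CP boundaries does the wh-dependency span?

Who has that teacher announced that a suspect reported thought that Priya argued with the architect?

"who" is extracted from the subject of "thought".
Boundaries crossed, outermost first: [that], [Ø] — 2 in total.

2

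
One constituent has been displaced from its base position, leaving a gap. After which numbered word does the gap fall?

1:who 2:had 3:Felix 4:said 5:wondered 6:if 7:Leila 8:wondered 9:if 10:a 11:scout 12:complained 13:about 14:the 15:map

The displaced element is "who" (word 1).
It is linked across 1 clause boundary (Ø).
It functions as the subject of "wondered", so the gap sits immediately after word 4 ("said").
Base order: Felix had said that who wondered if Leila wondered if a scout complained about the map.

4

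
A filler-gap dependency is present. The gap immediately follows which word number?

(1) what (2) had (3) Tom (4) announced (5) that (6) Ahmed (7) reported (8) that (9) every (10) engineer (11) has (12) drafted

The displaced element is "what" (word 1).
It is linked across 2 clause boundaries (that → that).
It functions as the direct object of "drafted", so the gap sits immediately after word 12 ("drafted").
Base order: Tom had announced that Ahmed reported that every engineer has drafted what.

12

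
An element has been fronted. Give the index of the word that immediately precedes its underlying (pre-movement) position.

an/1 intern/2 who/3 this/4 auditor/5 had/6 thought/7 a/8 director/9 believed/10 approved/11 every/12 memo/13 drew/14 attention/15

The displaced element is "an intern" (word 2).
It is linked across 2 clause boundaries (Ø → Ø).
It functions as the subject of "approved", so the gap sits immediately after word 10 ("believed").
Base order: This auditor had thought a director believed that an intern approved every memo.

10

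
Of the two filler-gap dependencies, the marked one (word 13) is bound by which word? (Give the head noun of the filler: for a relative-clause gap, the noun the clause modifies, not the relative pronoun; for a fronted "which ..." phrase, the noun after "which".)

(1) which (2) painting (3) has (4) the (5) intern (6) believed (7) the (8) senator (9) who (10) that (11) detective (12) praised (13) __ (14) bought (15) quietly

8

The marked gap is inside the relative clause, the direct object of "praised".
Its filler is the head noun "senator" (via "who"), at word 8.
(The other dependency links word 2 to a gap after word 14.)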